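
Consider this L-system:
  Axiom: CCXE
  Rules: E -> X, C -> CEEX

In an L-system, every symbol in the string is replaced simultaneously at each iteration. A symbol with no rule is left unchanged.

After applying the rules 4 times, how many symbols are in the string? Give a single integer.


Answer: 28

Derivation:
Step 0: length = 4
Step 1: length = 10
Step 2: length = 16
Step 3: length = 22
Step 4: length = 28


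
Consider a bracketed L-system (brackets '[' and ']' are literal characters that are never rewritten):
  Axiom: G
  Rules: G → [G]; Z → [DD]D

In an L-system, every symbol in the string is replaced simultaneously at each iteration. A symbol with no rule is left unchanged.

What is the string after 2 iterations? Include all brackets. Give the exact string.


Answer: [[G]]

Derivation:
Step 0: G
Step 1: [G]
Step 2: [[G]]


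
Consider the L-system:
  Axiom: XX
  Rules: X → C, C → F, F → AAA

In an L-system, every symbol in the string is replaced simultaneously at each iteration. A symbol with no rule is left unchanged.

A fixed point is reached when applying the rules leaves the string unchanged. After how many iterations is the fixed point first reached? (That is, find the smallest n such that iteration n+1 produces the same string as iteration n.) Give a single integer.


Step 0: XX
Step 1: CC
Step 2: FF
Step 3: AAAAAA
Step 4: AAAAAA  (unchanged — fixed point at step 3)

Answer: 3


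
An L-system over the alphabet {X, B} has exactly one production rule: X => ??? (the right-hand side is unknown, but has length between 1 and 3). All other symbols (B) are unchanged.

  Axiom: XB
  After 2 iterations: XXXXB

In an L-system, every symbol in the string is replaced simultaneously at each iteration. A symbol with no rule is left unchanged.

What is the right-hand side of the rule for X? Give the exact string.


Trying X => XX:
  Step 0: XB
  Step 1: XXB
  Step 2: XXXXB
Matches the given result.

Answer: XX


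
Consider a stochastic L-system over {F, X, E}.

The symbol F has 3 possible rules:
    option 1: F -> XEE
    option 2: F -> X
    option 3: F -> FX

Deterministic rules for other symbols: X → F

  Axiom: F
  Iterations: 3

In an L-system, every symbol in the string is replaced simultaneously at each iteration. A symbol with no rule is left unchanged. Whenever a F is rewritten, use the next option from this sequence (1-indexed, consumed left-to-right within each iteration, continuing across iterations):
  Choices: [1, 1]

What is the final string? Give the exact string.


Answer: XEEEE

Derivation:
Step 0: F
Step 1: XEE  (used choices [1])
Step 2: FEE  (used choices [])
Step 3: XEEEE  (used choices [1])


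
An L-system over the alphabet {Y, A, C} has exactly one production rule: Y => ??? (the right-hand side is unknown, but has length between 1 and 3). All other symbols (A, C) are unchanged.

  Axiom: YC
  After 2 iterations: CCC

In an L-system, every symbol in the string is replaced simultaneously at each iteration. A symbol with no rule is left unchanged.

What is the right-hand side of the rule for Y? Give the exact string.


Trying Y => CC:
  Step 0: YC
  Step 1: CCC
  Step 2: CCC
Matches the given result.

Answer: CC


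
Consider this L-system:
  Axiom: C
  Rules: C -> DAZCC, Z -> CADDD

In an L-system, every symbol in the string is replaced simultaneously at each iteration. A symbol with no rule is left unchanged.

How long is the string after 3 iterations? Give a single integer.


Step 0: length = 1
Step 1: length = 5
Step 2: length = 17
Step 3: length = 45

Answer: 45


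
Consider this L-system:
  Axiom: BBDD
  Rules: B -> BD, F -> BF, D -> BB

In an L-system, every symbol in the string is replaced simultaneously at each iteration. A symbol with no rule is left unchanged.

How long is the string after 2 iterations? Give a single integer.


Answer: 16

Derivation:
Step 0: length = 4
Step 1: length = 8
Step 2: length = 16


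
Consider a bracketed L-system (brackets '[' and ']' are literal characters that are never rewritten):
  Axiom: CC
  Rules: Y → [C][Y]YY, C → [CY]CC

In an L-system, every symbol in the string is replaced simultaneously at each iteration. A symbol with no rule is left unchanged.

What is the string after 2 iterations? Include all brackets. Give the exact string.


Answer: [[CY]CC[C][Y]YY][CY]CC[CY]CC[[CY]CC[C][Y]YY][CY]CC[CY]CC

Derivation:
Step 0: CC
Step 1: [CY]CC[CY]CC
Step 2: [[CY]CC[C][Y]YY][CY]CC[CY]CC[[CY]CC[C][Y]YY][CY]CC[CY]CC


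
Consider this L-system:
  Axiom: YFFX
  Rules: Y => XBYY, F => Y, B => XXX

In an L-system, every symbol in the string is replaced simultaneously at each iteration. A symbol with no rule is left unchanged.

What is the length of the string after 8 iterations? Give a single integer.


Step 0: length = 4
Step 1: length = 7
Step 2: length = 21
Step 3: length = 53
Step 4: length = 117
Step 5: length = 245
Step 6: length = 501
Step 7: length = 1013
Step 8: length = 2037

Answer: 2037


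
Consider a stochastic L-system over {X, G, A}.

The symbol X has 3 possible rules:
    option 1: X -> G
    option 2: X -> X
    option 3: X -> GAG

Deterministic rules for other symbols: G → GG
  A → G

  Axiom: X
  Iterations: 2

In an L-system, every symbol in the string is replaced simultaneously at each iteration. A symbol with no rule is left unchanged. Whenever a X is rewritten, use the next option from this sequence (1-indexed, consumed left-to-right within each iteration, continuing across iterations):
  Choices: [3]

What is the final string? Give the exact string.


Step 0: X
Step 1: GAG  (used choices [3])
Step 2: GGGGG  (used choices [])

Answer: GGGGG


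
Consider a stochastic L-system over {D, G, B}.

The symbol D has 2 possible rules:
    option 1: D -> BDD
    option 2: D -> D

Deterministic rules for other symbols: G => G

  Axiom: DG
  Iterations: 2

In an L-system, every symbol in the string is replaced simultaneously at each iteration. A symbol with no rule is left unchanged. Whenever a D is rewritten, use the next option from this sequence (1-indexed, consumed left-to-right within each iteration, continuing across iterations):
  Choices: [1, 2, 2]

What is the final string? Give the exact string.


Answer: BDDG

Derivation:
Step 0: DG
Step 1: BDDG  (used choices [1])
Step 2: BDDG  (used choices [2, 2])


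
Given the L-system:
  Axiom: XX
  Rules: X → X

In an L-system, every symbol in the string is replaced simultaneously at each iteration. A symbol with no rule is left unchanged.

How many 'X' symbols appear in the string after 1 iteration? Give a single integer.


Answer: 2

Derivation:
Step 0: XX  (2 'X')
Step 1: XX  (2 'X')


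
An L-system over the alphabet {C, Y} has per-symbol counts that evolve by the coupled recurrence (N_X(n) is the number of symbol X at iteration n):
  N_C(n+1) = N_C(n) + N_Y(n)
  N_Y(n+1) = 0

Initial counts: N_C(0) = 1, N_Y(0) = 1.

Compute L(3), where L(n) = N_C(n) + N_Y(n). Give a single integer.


Answer: 2

Derivation:
Step 0: N_C=1, N_Y=1, L=2
Step 1: N_C=2, N_Y=0, L=2
Step 2: N_C=2, N_Y=0, L=2
Step 3: N_C=2, N_Y=0, L=2


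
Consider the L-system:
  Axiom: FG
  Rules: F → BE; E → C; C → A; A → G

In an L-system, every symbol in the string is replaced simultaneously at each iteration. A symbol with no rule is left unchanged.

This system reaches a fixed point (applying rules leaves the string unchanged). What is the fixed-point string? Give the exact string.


Step 0: FG
Step 1: BEG
Step 2: BCG
Step 3: BAG
Step 4: BGG
Step 5: BGG  (unchanged — fixed point at step 4)

Answer: BGG


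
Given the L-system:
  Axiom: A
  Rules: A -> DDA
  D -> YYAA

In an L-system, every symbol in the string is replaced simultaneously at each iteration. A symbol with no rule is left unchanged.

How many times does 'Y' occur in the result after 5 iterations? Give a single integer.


Answer: 64

Derivation:
Step 0: A  (0 'Y')
Step 1: DDA  (0 'Y')
Step 2: YYAAYYAADDA  (4 'Y')
Step 3: YYDDADDAYYDDADDAYYAAYYAADDA  (8 'Y')
Step 4: YYYYAAYYAADDAYYAAYYAADDAYYYYAAYYAADDAYYAAYYAADDAYYDDADDAYYDDADDAYYAAYYAADDA  (28 'Y')
Step 5: YYYYDDADDAYYDDADDAYYAAYYAADDAYYDDADDAYYDDADDAYYAAYYAADDAYYYYDDADDAYYDDADDAYYAAYYAADDAYYDDADDAYYDDADDAYYAAYYAADDAYYYYAAYYAADDAYYAAYYAADDAYYYYAAYYAADDAYYAAYYAADDAYYDDADDAYYDDADDAYYAAYYAADDA  (64 'Y')


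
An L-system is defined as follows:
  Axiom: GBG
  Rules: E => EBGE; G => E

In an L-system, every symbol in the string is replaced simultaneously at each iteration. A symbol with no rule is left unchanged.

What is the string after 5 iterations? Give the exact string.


Answer: EBGEBEEBGEBEBGEEBGEBEEBGEBEBGEBEEBGEEBGEBEEBGEBEBGEEBGEBEEBGEBEBGEBEEBGEBEBGEEBGEBEEBGEBEBGEBEEBGEEBGEBEEBGEBEBGEEBGEBEEBGE

Derivation:
Step 0: GBG
Step 1: EBE
Step 2: EBGEBEBGE
Step 3: EBGEBEEBGEBEBGEBEEBGE
Step 4: EBGEBEEBGEBEBGEEBGEBEEBGEBEBGEBEEBGEBEBGEEBGEBEEBGE
Step 5: EBGEBEEBGEBEBGEEBGEBEEBGEBEBGEBEEBGEEBGEBEEBGEBEBGEEBGEBEEBGEBEBGEBEEBGEBEBGEEBGEBEEBGEBEBGEBEEBGEEBGEBEEBGEBEBGEEBGEBEEBGE


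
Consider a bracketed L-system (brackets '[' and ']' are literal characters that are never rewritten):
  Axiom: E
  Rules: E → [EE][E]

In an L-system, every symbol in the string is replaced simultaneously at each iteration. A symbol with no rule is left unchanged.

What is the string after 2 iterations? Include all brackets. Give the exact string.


Step 0: E
Step 1: [EE][E]
Step 2: [[EE][E][EE][E]][[EE][E]]

Answer: [[EE][E][EE][E]][[EE][E]]


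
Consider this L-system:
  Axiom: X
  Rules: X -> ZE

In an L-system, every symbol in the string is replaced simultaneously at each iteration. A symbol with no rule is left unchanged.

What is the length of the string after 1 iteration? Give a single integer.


Answer: 2

Derivation:
Step 0: length = 1
Step 1: length = 2


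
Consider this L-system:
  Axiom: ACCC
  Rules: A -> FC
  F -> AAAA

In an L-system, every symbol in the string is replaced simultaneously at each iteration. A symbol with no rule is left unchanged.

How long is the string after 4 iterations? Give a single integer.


Step 0: length = 4
Step 1: length = 5
Step 2: length = 8
Step 3: length = 12
Step 4: length = 24

Answer: 24


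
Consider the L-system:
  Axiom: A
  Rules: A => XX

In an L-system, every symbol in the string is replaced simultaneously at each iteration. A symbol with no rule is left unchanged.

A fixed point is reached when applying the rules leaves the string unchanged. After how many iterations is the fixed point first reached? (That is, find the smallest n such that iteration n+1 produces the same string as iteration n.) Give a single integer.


Answer: 1

Derivation:
Step 0: A
Step 1: XX
Step 2: XX  (unchanged — fixed point at step 1)


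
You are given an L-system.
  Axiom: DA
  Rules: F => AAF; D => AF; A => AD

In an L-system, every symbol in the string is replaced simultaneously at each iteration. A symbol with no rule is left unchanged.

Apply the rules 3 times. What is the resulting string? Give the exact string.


Answer: ADAFADADAAFADAFADAAF

Derivation:
Step 0: DA
Step 1: AFAD
Step 2: ADAAFADAF
Step 3: ADAFADADAAFADAFADAAF


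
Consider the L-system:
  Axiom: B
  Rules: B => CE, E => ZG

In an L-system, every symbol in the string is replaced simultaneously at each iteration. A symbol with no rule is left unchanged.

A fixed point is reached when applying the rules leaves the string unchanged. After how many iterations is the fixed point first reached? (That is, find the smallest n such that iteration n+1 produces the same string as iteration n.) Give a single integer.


Step 0: B
Step 1: CE
Step 2: CZG
Step 3: CZG  (unchanged — fixed point at step 2)

Answer: 2


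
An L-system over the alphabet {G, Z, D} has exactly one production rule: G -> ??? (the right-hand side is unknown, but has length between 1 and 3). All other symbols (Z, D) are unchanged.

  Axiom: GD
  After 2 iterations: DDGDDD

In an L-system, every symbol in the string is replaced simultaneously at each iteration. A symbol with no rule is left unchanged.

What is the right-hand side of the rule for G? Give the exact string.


Trying G -> DGD:
  Step 0: GD
  Step 1: DGDD
  Step 2: DDGDDD
Matches the given result.

Answer: DGD


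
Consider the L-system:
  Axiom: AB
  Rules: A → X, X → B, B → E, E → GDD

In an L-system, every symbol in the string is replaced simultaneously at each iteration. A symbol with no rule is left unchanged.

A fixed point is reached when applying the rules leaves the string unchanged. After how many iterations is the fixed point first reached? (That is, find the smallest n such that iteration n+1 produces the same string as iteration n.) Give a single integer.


Step 0: AB
Step 1: XE
Step 2: BGDD
Step 3: EGDD
Step 4: GDDGDD
Step 5: GDDGDD  (unchanged — fixed point at step 4)

Answer: 4


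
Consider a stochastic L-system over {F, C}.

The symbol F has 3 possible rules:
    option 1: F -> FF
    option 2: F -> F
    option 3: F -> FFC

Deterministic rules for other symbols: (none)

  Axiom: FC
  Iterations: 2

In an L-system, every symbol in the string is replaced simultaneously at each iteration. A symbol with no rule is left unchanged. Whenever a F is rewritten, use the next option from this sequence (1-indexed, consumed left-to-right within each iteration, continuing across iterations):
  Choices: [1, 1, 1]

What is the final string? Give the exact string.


Step 0: FC
Step 1: FFC  (used choices [1])
Step 2: FFFFC  (used choices [1, 1])

Answer: FFFFC


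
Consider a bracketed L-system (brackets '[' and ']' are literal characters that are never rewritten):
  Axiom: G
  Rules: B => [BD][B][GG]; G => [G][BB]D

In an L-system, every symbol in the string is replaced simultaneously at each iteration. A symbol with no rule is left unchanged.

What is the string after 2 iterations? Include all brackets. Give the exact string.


Step 0: G
Step 1: [G][BB]D
Step 2: [[G][BB]D][[BD][B][GG][BD][B][GG]]D

Answer: [[G][BB]D][[BD][B][GG][BD][B][GG]]D


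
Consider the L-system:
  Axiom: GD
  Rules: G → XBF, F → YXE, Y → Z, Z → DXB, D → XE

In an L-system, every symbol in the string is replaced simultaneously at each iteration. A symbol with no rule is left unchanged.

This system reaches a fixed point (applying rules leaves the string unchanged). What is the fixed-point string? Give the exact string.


Step 0: GD
Step 1: XBFXE
Step 2: XBYXEXE
Step 3: XBZXEXE
Step 4: XBDXBXEXE
Step 5: XBXEXBXEXE
Step 6: XBXEXBXEXE  (unchanged — fixed point at step 5)

Answer: XBXEXBXEXE


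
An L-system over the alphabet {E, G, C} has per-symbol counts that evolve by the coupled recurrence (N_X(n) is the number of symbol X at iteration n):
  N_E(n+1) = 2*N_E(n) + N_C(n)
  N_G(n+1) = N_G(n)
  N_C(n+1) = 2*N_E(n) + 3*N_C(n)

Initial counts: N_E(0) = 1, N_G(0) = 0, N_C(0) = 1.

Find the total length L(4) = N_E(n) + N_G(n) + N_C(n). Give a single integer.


Step 0: N_E=1, N_G=0, N_C=1, L=2
Step 1: N_E=3, N_G=0, N_C=5, L=8
Step 2: N_E=11, N_G=0, N_C=21, L=32
Step 3: N_E=43, N_G=0, N_C=85, L=128
Step 4: N_E=171, N_G=0, N_C=341, L=512

Answer: 512


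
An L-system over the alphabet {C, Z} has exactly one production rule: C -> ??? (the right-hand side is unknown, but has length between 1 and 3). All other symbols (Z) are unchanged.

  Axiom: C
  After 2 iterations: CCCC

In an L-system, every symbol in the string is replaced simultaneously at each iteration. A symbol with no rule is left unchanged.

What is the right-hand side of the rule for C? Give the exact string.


Answer: CC

Derivation:
Trying C -> CC:
  Step 0: C
  Step 1: CC
  Step 2: CCCC
Matches the given result.


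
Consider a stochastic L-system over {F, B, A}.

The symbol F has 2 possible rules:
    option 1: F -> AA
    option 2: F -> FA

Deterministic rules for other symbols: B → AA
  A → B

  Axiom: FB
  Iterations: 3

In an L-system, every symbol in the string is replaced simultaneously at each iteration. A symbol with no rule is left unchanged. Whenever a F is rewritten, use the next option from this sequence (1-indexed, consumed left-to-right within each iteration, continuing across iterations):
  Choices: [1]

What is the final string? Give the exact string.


Step 0: FB
Step 1: AAAA  (used choices [1])
Step 2: BBBB  (used choices [])
Step 3: AAAAAAAA  (used choices [])

Answer: AAAAAAAA


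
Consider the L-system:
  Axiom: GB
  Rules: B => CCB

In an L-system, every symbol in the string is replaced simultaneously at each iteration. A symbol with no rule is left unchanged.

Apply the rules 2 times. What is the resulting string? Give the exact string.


Step 0: GB
Step 1: GCCB
Step 2: GCCCCB

Answer: GCCCCB


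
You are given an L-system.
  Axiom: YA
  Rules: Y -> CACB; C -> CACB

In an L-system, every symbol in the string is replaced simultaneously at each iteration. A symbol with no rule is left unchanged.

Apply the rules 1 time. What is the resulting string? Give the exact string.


Answer: CACBA

Derivation:
Step 0: YA
Step 1: CACBA


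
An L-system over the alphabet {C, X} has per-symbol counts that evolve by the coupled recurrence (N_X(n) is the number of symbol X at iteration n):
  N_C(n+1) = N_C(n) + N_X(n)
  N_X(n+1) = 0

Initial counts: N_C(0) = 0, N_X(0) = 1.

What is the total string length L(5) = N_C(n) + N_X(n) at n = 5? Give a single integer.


Answer: 1

Derivation:
Step 0: N_C=0, N_X=1, L=1
Step 1: N_C=1, N_X=0, L=1
Step 2: N_C=1, N_X=0, L=1
Step 3: N_C=1, N_X=0, L=1
Step 4: N_C=1, N_X=0, L=1
Step 5: N_C=1, N_X=0, L=1


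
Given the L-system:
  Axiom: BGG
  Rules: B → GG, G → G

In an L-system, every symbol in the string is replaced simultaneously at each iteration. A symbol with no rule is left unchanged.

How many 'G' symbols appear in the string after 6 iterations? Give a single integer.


Answer: 4

Derivation:
Step 0: BGG  (2 'G')
Step 1: GGGG  (4 'G')
Step 2: GGGG  (4 'G')
Step 3: GGGG  (4 'G')
Step 4: GGGG  (4 'G')
Step 5: GGGG  (4 'G')
Step 6: GGGG  (4 'G')


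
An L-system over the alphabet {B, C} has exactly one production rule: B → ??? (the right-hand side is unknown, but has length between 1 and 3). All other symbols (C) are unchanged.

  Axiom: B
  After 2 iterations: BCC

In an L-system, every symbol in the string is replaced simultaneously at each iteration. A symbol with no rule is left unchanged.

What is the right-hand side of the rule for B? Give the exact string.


Answer: BC

Derivation:
Trying B → BC:
  Step 0: B
  Step 1: BC
  Step 2: BCC
Matches the given result.


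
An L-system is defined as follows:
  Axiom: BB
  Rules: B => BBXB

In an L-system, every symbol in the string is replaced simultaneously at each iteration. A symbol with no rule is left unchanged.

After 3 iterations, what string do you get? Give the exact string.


Step 0: BB
Step 1: BBXBBBXB
Step 2: BBXBBBXBXBBXBBBXBBBXBXBBXB
Step 3: BBXBBBXBXBBXBBBXBBBXBXBBXBXBBXBBBXBXBBXBBBXBBBXBXBBXBBBXBBBXBXBBXBXBBXBBBXBXBBXB

Answer: BBXBBBXBXBBXBBBXBBBXBXBBXBXBBXBBBXBXBBXBBBXBBBXBXBBXBBBXBBBXBXBBXBXBBXBBBXBXBBXB


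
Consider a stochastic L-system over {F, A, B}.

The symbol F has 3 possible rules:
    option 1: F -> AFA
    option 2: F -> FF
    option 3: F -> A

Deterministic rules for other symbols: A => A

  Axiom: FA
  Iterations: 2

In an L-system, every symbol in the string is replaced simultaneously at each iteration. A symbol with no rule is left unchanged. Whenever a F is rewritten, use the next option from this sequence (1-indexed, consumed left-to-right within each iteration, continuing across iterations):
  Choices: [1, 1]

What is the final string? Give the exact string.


Step 0: FA
Step 1: AFAA  (used choices [1])
Step 2: AAFAAA  (used choices [1])

Answer: AAFAAA


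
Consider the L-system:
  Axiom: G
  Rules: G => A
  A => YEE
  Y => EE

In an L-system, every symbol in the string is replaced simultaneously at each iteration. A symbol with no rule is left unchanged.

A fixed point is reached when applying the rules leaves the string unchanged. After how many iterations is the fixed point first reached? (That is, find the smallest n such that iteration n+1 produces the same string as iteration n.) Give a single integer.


Step 0: G
Step 1: A
Step 2: YEE
Step 3: EEEE
Step 4: EEEE  (unchanged — fixed point at step 3)

Answer: 3


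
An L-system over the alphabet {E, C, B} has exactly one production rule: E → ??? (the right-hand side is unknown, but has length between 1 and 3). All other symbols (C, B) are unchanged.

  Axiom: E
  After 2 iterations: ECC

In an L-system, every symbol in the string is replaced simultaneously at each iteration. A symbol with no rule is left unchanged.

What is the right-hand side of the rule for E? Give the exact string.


Trying E → EC:
  Step 0: E
  Step 1: EC
  Step 2: ECC
Matches the given result.

Answer: EC


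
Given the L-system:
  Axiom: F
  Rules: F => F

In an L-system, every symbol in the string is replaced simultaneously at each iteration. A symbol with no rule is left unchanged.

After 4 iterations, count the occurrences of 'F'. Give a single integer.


Step 0: F  (1 'F')
Step 1: F  (1 'F')
Step 2: F  (1 'F')
Step 3: F  (1 'F')
Step 4: F  (1 'F')

Answer: 1


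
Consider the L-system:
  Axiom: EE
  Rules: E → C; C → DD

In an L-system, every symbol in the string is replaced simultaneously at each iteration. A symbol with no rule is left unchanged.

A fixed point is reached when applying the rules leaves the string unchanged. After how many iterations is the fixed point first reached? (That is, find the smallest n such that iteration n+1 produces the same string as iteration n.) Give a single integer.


Step 0: EE
Step 1: CC
Step 2: DDDD
Step 3: DDDD  (unchanged — fixed point at step 2)

Answer: 2


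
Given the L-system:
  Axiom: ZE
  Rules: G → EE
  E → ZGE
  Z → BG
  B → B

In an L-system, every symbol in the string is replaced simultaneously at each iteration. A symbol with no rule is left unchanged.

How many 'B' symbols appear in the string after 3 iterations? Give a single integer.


Answer: 3

Derivation:
Step 0: ZE  (0 'B')
Step 1: BGZGE  (1 'B')
Step 2: BEEBGEEZGE  (2 'B')
Step 3: BZGEZGEBEEZGEZGEBGEEZGE  (3 'B')


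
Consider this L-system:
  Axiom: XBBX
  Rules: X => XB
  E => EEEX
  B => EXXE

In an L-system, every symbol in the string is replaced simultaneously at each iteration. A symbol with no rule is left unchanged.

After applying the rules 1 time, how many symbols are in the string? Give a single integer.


Answer: 12

Derivation:
Step 0: length = 4
Step 1: length = 12


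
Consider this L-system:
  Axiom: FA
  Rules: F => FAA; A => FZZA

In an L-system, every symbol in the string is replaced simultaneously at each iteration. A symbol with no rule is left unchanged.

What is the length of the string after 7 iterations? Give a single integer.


Step 0: length = 2
Step 1: length = 7
Step 2: length = 20
Step 3: length = 51
Step 4: length = 126
Step 5: length = 307
Step 6: length = 744
Step 7: length = 1799

Answer: 1799


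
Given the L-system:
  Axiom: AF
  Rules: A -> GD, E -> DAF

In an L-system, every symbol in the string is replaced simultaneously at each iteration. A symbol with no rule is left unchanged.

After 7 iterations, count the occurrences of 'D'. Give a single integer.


Answer: 1

Derivation:
Step 0: AF  (0 'D')
Step 1: GDF  (1 'D')
Step 2: GDF  (1 'D')
Step 3: GDF  (1 'D')
Step 4: GDF  (1 'D')
Step 5: GDF  (1 'D')
Step 6: GDF  (1 'D')
Step 7: GDF  (1 'D')


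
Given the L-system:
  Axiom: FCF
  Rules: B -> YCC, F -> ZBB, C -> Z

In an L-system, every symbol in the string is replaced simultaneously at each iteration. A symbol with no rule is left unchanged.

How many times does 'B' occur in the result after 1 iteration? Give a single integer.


Step 0: FCF  (0 'B')
Step 1: ZBBZZBB  (4 'B')

Answer: 4


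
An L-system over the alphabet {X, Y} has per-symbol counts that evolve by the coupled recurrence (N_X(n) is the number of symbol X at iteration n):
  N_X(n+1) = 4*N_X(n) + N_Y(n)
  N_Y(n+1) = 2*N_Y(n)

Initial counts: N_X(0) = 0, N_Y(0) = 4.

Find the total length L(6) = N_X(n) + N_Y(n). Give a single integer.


Step 0: N_X=0, N_Y=4, L=4
Step 1: N_X=4, N_Y=8, L=12
Step 2: N_X=24, N_Y=16, L=40
Step 3: N_X=112, N_Y=32, L=144
Step 4: N_X=480, N_Y=64, L=544
Step 5: N_X=1984, N_Y=128, L=2112
Step 6: N_X=8064, N_Y=256, L=8320

Answer: 8320


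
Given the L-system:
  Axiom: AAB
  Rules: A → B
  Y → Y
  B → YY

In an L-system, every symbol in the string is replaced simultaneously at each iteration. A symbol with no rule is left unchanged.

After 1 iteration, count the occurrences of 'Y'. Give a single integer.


Step 0: AAB  (0 'Y')
Step 1: BBYY  (2 'Y')

Answer: 2


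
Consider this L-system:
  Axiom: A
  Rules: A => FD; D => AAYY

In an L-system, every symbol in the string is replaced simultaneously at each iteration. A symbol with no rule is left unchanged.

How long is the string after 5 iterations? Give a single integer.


Step 0: length = 1
Step 1: length = 2
Step 2: length = 5
Step 3: length = 7
Step 4: length = 13
Step 5: length = 17

Answer: 17


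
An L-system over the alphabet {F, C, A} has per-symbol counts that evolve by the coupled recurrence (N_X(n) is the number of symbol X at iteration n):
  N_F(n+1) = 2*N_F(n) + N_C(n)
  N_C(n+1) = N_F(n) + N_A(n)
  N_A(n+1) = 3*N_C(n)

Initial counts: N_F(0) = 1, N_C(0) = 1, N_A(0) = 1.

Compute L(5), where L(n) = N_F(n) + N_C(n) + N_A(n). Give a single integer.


Step 0: N_F=1, N_C=1, N_A=1, L=3
Step 1: N_F=3, N_C=2, N_A=3, L=8
Step 2: N_F=8, N_C=6, N_A=6, L=20
Step 3: N_F=22, N_C=14, N_A=18, L=54
Step 4: N_F=58, N_C=40, N_A=42, L=140
Step 5: N_F=156, N_C=100, N_A=120, L=376

Answer: 376


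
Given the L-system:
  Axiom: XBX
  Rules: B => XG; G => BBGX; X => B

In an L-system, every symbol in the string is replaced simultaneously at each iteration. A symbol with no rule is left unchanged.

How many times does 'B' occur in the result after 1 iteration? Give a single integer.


Step 0: XBX  (1 'B')
Step 1: BXGB  (2 'B')

Answer: 2


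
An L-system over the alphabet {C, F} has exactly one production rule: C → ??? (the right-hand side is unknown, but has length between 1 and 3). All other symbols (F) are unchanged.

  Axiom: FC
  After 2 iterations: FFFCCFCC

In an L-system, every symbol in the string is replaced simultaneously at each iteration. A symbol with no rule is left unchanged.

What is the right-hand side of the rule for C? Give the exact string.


Answer: FCC

Derivation:
Trying C → FCC:
  Step 0: FC
  Step 1: FFCC
  Step 2: FFFCCFCC
Matches the given result.


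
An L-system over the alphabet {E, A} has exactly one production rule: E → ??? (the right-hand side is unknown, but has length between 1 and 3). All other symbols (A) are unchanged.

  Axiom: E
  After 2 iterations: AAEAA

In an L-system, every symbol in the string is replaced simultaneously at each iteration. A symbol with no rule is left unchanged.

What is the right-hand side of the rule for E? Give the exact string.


Trying E → AEA:
  Step 0: E
  Step 1: AEA
  Step 2: AAEAA
Matches the given result.

Answer: AEA


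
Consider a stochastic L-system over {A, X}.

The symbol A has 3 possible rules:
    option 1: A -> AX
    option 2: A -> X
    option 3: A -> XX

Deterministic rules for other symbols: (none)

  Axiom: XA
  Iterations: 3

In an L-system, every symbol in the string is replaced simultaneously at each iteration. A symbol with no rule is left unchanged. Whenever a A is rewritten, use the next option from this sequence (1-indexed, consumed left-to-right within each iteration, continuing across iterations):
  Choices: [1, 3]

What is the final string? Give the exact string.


Answer: XXXX

Derivation:
Step 0: XA
Step 1: XAX  (used choices [1])
Step 2: XXXX  (used choices [3])
Step 3: XXXX  (used choices [])


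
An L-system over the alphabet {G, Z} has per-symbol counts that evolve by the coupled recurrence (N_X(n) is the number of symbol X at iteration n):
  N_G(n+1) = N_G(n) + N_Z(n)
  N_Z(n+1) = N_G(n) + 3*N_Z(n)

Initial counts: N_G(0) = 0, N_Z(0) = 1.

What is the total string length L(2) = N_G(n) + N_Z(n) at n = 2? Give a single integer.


Answer: 14

Derivation:
Step 0: N_G=0, N_Z=1, L=1
Step 1: N_G=1, N_Z=3, L=4
Step 2: N_G=4, N_Z=10, L=14


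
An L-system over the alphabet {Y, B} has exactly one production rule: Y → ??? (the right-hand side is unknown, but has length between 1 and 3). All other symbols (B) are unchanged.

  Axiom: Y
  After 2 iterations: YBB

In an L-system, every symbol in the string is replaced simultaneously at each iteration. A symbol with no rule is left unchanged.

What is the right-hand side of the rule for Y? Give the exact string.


Answer: YB

Derivation:
Trying Y → YB:
  Step 0: Y
  Step 1: YB
  Step 2: YBB
Matches the given result.


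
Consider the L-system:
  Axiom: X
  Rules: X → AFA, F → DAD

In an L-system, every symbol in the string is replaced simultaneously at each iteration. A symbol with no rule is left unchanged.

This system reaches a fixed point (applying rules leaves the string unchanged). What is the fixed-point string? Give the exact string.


Answer: ADADA

Derivation:
Step 0: X
Step 1: AFA
Step 2: ADADA
Step 3: ADADA  (unchanged — fixed point at step 2)


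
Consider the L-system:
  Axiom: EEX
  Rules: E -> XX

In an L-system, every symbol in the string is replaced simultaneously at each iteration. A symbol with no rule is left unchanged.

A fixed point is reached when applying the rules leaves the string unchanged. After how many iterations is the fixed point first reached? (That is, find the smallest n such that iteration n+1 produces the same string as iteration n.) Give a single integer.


Step 0: EEX
Step 1: XXXXX
Step 2: XXXXX  (unchanged — fixed point at step 1)

Answer: 1


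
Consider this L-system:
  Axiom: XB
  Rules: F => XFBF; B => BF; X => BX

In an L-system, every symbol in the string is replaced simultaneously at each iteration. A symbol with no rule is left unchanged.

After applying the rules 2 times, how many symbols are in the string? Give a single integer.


Step 0: length = 2
Step 1: length = 4
Step 2: length = 10

Answer: 10


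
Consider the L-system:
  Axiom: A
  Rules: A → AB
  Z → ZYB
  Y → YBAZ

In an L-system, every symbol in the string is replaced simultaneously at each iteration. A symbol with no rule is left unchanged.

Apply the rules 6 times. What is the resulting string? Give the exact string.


Step 0: A
Step 1: AB
Step 2: ABB
Step 3: ABBB
Step 4: ABBBB
Step 5: ABBBBB
Step 6: ABBBBBB

Answer: ABBBBBB


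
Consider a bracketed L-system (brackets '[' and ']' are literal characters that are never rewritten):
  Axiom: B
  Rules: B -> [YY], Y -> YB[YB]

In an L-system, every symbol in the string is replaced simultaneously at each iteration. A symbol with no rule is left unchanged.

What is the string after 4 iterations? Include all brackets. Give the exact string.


Step 0: B
Step 1: [YY]
Step 2: [YB[YB]YB[YB]]
Step 3: [YB[YB][YY][YB[YB][YY]]YB[YB][YY][YB[YB][YY]]]
Step 4: [YB[YB][YY][YB[YB][YY]][YB[YB]YB[YB]][YB[YB][YY][YB[YB][YY]][YB[YB]YB[YB]]]YB[YB][YY][YB[YB][YY]][YB[YB]YB[YB]][YB[YB][YY][YB[YB][YY]][YB[YB]YB[YB]]]]

Answer: [YB[YB][YY][YB[YB][YY]][YB[YB]YB[YB]][YB[YB][YY][YB[YB][YY]][YB[YB]YB[YB]]]YB[YB][YY][YB[YB][YY]][YB[YB]YB[YB]][YB[YB][YY][YB[YB][YY]][YB[YB]YB[YB]]]]


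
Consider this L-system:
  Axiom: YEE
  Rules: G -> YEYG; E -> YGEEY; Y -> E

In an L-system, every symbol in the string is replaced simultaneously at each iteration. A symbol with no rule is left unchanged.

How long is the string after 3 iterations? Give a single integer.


Answer: 122

Derivation:
Step 0: length = 3
Step 1: length = 11
Step 2: length = 37
Step 3: length = 122


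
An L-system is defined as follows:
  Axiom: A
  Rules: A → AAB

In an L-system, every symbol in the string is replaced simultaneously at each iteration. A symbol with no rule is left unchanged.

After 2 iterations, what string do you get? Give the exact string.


Step 0: A
Step 1: AAB
Step 2: AABAABB

Answer: AABAABB


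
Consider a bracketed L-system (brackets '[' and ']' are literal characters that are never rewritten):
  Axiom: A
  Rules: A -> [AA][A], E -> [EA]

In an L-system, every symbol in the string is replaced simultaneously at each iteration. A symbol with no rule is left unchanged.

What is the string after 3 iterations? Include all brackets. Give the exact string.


Answer: [[[AA][A][AA][A]][[AA][A]][[AA][A][AA][A]][[AA][A]]][[[AA][A][AA][A]][[AA][A]]]

Derivation:
Step 0: A
Step 1: [AA][A]
Step 2: [[AA][A][AA][A]][[AA][A]]
Step 3: [[[AA][A][AA][A]][[AA][A]][[AA][A][AA][A]][[AA][A]]][[[AA][A][AA][A]][[AA][A]]]


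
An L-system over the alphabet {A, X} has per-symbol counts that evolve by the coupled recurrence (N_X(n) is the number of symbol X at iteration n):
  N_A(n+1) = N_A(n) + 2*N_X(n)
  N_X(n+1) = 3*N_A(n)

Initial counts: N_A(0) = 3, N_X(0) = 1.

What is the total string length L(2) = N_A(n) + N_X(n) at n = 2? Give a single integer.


Answer: 38

Derivation:
Step 0: N_A=3, N_X=1, L=4
Step 1: N_A=5, N_X=9, L=14
Step 2: N_A=23, N_X=15, L=38


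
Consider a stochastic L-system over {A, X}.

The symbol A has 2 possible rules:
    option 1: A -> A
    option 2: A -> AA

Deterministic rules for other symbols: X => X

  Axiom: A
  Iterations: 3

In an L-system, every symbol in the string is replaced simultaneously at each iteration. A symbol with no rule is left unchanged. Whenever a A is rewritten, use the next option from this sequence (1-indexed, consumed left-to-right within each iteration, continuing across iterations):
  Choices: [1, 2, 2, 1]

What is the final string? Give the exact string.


Step 0: A
Step 1: A  (used choices [1])
Step 2: AA  (used choices [2])
Step 3: AAA  (used choices [2, 1])

Answer: AAA


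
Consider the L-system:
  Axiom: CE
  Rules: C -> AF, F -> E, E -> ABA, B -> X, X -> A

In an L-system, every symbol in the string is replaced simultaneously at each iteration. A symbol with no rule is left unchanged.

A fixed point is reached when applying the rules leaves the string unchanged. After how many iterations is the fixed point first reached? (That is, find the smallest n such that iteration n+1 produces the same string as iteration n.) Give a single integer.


Step 0: CE
Step 1: AFABA
Step 2: AEAXA
Step 3: AABAAAA
Step 4: AAXAAAA
Step 5: AAAAAAA
Step 6: AAAAAAA  (unchanged — fixed point at step 5)

Answer: 5


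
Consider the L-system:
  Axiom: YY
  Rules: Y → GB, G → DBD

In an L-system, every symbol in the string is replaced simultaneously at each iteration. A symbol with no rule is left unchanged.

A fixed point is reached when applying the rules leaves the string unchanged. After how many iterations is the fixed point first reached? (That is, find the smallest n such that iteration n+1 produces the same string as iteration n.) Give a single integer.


Answer: 2

Derivation:
Step 0: YY
Step 1: GBGB
Step 2: DBDBDBDB
Step 3: DBDBDBDB  (unchanged — fixed point at step 2)


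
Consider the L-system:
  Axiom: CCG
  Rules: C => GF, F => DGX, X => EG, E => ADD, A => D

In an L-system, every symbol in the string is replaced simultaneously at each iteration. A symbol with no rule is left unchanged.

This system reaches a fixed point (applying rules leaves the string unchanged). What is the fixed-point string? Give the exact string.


Answer: GDGDDDGGDGDDDGG

Derivation:
Step 0: CCG
Step 1: GFGFG
Step 2: GDGXGDGXG
Step 3: GDGEGGDGEGG
Step 4: GDGADDGGDGADDGG
Step 5: GDGDDDGGDGDDDGG
Step 6: GDGDDDGGDGDDDGG  (unchanged — fixed point at step 5)


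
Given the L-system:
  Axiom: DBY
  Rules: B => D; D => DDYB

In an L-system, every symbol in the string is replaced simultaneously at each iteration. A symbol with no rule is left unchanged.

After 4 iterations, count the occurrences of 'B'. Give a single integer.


Answer: 17

Derivation:
Step 0: DBY  (1 'B')
Step 1: DDYBDY  (1 'B')
Step 2: DDYBDDYBYDDDYBY  (3 'B')
Step 3: DDYBDDYBYDDDYBDDYBYDYDDYBDDYBDDYBYDY  (7 'B')
Step 4: DDYBDDYBYDDDYBDDYBYDYDDYBDDYBDDYBYDDDYBDDYBYDYDDYBYDDYBDDYBYDDDYBDDYBYDDDYBDDYBYDYDDYBY  (17 'B')


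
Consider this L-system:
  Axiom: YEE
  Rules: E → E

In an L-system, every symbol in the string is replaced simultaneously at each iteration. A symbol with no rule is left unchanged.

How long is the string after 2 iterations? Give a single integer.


Step 0: length = 3
Step 1: length = 3
Step 2: length = 3

Answer: 3


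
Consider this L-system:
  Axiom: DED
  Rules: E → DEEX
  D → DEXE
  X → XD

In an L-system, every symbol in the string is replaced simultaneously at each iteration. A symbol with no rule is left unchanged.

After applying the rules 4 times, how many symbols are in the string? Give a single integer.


Answer: 492

Derivation:
Step 0: length = 3
Step 1: length = 12
Step 2: length = 42
Step 3: length = 144
Step 4: length = 492


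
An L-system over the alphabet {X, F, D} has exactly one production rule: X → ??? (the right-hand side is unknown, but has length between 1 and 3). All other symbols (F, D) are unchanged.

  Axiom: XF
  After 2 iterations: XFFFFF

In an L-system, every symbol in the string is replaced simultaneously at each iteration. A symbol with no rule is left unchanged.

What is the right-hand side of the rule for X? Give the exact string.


Trying X → XFF:
  Step 0: XF
  Step 1: XFFF
  Step 2: XFFFFF
Matches the given result.

Answer: XFF


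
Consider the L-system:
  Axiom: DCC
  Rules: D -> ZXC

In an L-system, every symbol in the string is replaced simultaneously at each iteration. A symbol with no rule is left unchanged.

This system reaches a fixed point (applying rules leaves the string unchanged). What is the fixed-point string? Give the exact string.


Step 0: DCC
Step 1: ZXCCC
Step 2: ZXCCC  (unchanged — fixed point at step 1)

Answer: ZXCCC


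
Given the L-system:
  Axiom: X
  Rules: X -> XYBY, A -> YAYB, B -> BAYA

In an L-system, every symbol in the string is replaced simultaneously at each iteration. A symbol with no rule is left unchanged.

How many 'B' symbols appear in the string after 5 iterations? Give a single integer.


Step 0: X  (0 'B')
Step 1: XYBY  (1 'B')
Step 2: XYBYYBAYAY  (2 'B')
Step 3: XYBYYBAYAYYBAYAYAYBYYAYBY  (5 'B')
Step 4: XYBYYBAYAYYBAYAYAYBYYAYBYYBAYAYAYBYYAYBYYAYBYBAYAYYYAYBYBAYAY  (12 'B')
Step 5: XYBYYBAYAYYBAYAYAYBYYAYBYYBAYAYAYBYYAYBYYAYBYBAYAYYYAYBYBAYAYYBAYAYAYBYYAYBYYAYBYBAYAYYYAYBYBAYAYYYAYBYBAYAYBAYAYAYBYYAYBYYYYAYBYBAYAYBAYAYAYBYYAYBY  (29 'B')

Answer: 29


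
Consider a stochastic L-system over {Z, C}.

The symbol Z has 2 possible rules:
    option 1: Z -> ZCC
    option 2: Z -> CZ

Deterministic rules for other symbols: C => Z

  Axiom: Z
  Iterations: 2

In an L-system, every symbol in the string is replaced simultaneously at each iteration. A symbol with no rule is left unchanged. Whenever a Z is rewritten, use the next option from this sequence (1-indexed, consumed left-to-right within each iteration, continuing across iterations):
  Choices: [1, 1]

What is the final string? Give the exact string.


Answer: ZCCZZ

Derivation:
Step 0: Z
Step 1: ZCC  (used choices [1])
Step 2: ZCCZZ  (used choices [1])


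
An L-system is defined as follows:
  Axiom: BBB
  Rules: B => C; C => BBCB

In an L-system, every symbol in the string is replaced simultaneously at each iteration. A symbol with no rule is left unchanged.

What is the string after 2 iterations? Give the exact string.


Step 0: BBB
Step 1: CCC
Step 2: BBCBBBCBBBCB

Answer: BBCBBBCBBBCB


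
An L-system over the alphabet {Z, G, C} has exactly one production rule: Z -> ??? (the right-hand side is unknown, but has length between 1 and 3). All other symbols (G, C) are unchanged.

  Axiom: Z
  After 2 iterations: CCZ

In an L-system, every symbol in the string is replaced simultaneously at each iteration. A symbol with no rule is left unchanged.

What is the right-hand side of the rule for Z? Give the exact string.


Trying Z -> CZ:
  Step 0: Z
  Step 1: CZ
  Step 2: CCZ
Matches the given result.

Answer: CZ
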